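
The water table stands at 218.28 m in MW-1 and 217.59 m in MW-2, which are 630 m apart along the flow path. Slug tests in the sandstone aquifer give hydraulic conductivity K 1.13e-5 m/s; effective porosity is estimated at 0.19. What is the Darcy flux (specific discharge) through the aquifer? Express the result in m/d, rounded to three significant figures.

0.00107 m/d

Hydraulic gradient i = (218.28 − 217.59) / 630 = 0.69 / 630 = 0.001095
K = 1.13e-5 m/s × 86400 s/d = 0.9763 m/d
Specific discharge q = 0.9763 × 0.001095 = 0.001069 m/d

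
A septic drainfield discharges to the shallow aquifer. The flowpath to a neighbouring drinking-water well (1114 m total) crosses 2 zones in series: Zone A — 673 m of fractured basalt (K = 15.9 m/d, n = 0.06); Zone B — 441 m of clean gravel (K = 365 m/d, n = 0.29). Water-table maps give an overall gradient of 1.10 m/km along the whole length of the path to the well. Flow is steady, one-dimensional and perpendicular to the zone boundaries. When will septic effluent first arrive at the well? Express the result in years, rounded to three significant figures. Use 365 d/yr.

16.4 years

For zones in series the flux q is common to all zones; the equivalent conductivity is the harmonic (thickness-weighted) mean, K_eq = L_total / Σ(L_j/K_j).
Σ(L/K) = 673/15.9 + 441/365 = 42.33 + 1.208 = 43.54 d
K_eq = L_total / Σ(L/K) = 1114 / 43.54 = 25.59 m/d
q = K_eq · i = 25.59 × 0.0011 = 0.02815 m/d (same in every zone)
Zone A: v = q/n = 0.02815/0.06 = 0.4691 m/d → t_A = 673/0.4691 = 1435 d
Zone B: v = q/n = 0.02815/0.29 = 0.09706 m/d → t_B = 441/0.09706 = 4544 d
Total t = 1435 + 4544 = 5978 d
   = 5978 / 365 = 16.4 yr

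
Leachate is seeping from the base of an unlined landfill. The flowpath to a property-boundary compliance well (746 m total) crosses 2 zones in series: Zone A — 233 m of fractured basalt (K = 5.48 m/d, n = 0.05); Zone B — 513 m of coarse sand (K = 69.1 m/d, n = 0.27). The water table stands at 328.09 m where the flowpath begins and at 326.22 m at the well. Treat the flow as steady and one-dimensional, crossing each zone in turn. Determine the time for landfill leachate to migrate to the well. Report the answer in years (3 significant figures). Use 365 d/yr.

11.0 years

Total head drop ΔH = 328.09 − 326.22 = 1.87 m
Steady 1-D flow in series ⇒ the Darcy flux q is identical in every zone and the zone head losses add (resistances L/K in series).
Σ(L/K) = 233/5.48 + 513/69.1 = 42.52 + 7.424 = 49.94 d
q = ΔH / Σ(L/K) = 1.87 / 49.94 = 0.03744 m/d (same in every zone)
Zone A: v = q/n = 0.03744/0.05 = 0.7489 m/d → t_A = 233/0.7489 = 311.1 d
Zone B: v = q/n = 0.03744/0.27 = 0.1387 m/d → t_B = 513/0.1387 = 3699 d
Total t = 311.1 + 3699 = 4010 d
   = 4010 / 365 = 11.0 yr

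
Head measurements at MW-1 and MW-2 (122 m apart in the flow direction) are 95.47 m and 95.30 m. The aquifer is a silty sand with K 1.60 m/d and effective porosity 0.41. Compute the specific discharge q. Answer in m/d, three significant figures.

0.00223 m/d

Hydraulic gradient i = (95.47 − 95.30) / 122 = 0.17 / 122 = 0.001393
Darcy flux q = K·i = 1.60 × 0.001393 = 0.002230 m/d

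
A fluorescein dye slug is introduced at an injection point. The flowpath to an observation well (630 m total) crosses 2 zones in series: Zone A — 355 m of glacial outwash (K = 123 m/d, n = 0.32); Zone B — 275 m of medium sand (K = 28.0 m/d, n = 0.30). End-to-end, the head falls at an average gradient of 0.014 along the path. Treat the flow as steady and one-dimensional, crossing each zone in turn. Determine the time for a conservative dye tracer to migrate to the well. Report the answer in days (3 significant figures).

Continuity: the same q passes through each zone, so ΔH = q·Σ(L_j/K_j) — the zones act as resistances in series.
Σ(L/K) = 355/123 + 275/28.0 = 2.886 + 9.821 = 12.71 d
K_eq = L_total / Σ(L/K) = 630 / 12.71 = 49.58 m/d
q = K_eq · i = 49.58 × 0.014 = 0.6941 m/d (same in every zone)
Zone A: v = q/n = 0.6941/0.32 = 2.169 m/d → t_A = 355/2.169 = 163.7 d
Zone B: v = q/n = 0.6941/0.30 = 2.314 m/d → t_B = 275/2.314 = 118.9 d
Total t = 163.7 + 118.9 = 282.5 d

283 days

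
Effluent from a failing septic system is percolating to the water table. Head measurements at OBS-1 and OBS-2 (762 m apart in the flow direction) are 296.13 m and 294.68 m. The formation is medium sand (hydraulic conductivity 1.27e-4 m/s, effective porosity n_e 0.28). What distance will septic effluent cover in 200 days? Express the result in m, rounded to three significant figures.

14.9 m

Hydraulic gradient i = (296.13 − 294.68) / 762 = 1.45 / 762 = 0.001903
K = 1.27e-4 m/s × 86400 s/d = 10.97 m/d
Darcy flux q = K·i = 10.97 × 0.001903 = 0.02088 m/d
v = Ki/n = 10.97·0.001903/0.28 = 0.07457 m/d
L = v × T = 0.07457 × 200 = 14.91 m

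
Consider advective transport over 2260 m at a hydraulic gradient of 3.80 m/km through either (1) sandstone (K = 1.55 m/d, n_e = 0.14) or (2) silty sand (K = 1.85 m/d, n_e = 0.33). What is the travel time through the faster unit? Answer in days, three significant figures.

53700 days

Unit 1 (sandstone): v = 1.55×0.0038/0.14 = 0.04207 m/d, t = 2260/0.04207 = 53720 d
Unit 2 (silty sand): v = 1.85×0.0038/0.33 = 0.02130 m/d, t = 2260/0.02130 = 106100 d
Faster unit: t = 53700 d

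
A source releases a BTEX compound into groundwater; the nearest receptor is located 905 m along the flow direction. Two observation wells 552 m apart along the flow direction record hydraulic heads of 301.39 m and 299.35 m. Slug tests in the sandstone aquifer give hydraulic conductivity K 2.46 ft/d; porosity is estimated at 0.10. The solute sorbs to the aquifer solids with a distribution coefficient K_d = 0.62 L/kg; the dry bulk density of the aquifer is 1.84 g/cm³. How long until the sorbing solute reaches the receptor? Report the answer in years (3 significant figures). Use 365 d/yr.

Hydraulic gradient i = (301.39 − 299.35) / 552 = 2.04 / 552 = 0.003696
K = 2.46 ft/d × 0.3048 = 0.7498 m/d
Specific discharge q = 0.7498 × 0.003696 = 0.002771 m/d
v_s = q/n_e = 0.002771/0.10 = 0.02771 m/d
Retardation R = 1 + ρ_b·K_d/n = 1 + 1.84×0.62/0.10 = 12.41
Contaminant velocity v_c = v/R = 0.02771/12.41 = 0.002233 m/d
t = L/v_c = 905/0.002233 = 405200 d
   = 405200/365 = 1110 yr

1110 years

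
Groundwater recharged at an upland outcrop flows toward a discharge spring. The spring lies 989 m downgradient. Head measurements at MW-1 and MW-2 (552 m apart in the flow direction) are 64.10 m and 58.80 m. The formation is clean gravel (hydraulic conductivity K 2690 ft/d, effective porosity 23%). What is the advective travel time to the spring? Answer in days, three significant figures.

Hydraulic gradient i = (64.10 − 58.80) / 552 = 5.30 / 552 = 0.009601
K = 2690 ft/d × 0.3048 = 819.9 m/d
q = Ki = 819.9 × 0.009601 = 7.872 m/d
v_s = q/n_e = 7.872/0.23 = 34.23 m/d
t = L / v = 989 / 34.23 = 28.89 d

28.9 days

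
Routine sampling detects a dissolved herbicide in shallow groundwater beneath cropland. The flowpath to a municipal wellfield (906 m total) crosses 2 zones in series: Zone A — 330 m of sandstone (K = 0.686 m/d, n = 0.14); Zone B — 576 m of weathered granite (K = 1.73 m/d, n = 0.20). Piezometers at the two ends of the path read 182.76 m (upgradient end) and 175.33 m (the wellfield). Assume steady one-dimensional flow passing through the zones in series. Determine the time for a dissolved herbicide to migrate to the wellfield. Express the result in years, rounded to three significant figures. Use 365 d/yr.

48.4 years

Total head drop ΔH = 182.76 − 175.33 = 7.43 m
Steady 1-D flow in series ⇒ the Darcy flux q is identical in every zone and the zone head losses add (resistances L/K in series).
Σ(L/K) = 330/0.686 + 576/1.73 = 481.0 + 332.9 = 814.0 d
q = ΔH / Σ(L/K) = 7.43 / 814.0 = 0.009128 m/d (same in every zone)
Zone A: v = q/n = 0.009128/0.14 = 0.06520 m/d → t_A = 330/0.06520 = 5061 d
Zone B: v = q/n = 0.009128/0.20 = 0.04564 m/d → t_B = 576/0.04564 = 12620 d
Total t = 5061 + 12620 = 17680 d
   = 17680 / 365 = 48.4 yr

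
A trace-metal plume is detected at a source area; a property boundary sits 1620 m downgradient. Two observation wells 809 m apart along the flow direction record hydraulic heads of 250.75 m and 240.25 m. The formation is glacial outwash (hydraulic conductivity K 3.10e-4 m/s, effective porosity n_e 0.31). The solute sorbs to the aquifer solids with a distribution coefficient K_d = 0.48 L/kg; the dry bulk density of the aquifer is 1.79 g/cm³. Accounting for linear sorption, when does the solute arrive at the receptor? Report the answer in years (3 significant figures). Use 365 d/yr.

14.9 years

Hydraulic gradient i = (250.75 − 240.25) / 809 = 10.50 / 809 = 0.01298
K = 3.10e-4 m/s × 86400 s/d = 26.78 m/d
Darcy flux q = K·i = 26.78 × 0.01298 = 0.3476 m/d
v = Ki/n = 26.78·0.01298/0.31 = 1.121 m/d
Retardation R = 1 + ρ_b·K_d/n = 1 + 1.79×0.48/0.31 = 3.772
Contaminant velocity v_c = v/R = 1.121/3.772 = 0.2973 m/d
t = L/v_c = 1620/0.2973 = 5449 d
   = 5449/365 = 14.9 yr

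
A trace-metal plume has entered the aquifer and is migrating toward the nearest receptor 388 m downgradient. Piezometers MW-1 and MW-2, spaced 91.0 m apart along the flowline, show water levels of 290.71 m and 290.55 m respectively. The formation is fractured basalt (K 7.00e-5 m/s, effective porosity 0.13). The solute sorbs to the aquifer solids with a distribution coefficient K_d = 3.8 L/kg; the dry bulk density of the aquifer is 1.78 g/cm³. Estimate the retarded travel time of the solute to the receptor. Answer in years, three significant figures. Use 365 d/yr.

689 years

Hydraulic gradient i = (290.71 − 290.55) / 91.0 = 0.16 / 91.0 = 0.001758
K = 7.00e-5 m/s × 86400 s/d = 6.048 m/d
Specific discharge q = 6.048 × 0.001758 = 0.01063 m/d
Seepage velocity v = q / n = 0.01063 / 0.13 = 0.08180 m/d
Retardation R = 1 + ρ_b·K_d/n = 1 + 1.78×3.8/0.13 = 53.03
Contaminant velocity v_c = v/R = 0.08180/53.03 = 0.001542 m/d
t = L/v_c = 388/0.001542 = 251500 d
   = 251500/365 = 689 yr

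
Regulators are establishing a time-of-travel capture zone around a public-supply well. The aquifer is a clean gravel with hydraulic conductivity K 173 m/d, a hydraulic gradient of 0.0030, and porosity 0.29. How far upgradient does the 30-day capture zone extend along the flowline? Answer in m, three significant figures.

Specific discharge q = 173 × 0.0030 = 0.5190 m/d
v_s = q/n_e = 0.5190/0.29 = 1.790 m/d
L = v × T = 1.790 × 30 = 53.69 m

53.7 m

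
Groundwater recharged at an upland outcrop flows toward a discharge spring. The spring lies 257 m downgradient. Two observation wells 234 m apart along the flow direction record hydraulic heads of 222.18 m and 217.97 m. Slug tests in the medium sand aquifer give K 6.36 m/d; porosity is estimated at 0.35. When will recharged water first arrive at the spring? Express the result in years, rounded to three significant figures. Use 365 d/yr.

2.15 years

Hydraulic gradient i = (222.18 − 217.97) / 234 = 4.21 / 234 = 0.01799
Darcy flux q = K·i = 6.36 × 0.01799 = 0.1144 m/d
v = Ki/n = 6.36·0.01799/0.35 = 0.3269 m/d
t = L / v = 257 / 0.3269 = 786.1 d
   = 786.1 / 365 = 2.15 yr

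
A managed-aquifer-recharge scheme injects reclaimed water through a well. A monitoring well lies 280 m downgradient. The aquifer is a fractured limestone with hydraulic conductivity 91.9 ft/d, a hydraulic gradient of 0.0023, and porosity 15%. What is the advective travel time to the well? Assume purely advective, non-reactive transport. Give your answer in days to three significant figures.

652 days

K = 91.9 ft/d × 0.3048 = 28.01 m/d
Darcy flux q = K·i = 28.01 × 0.0023 = 0.06443 m/d
Average linear velocity = 0.06443 / 0.15 = 0.4295 m/d
t = L / v = 280 / 0.4295 = 651.9 d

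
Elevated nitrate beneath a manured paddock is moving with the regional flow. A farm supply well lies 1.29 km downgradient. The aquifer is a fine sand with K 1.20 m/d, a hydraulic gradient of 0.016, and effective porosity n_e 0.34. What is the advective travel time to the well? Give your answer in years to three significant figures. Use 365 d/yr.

Specific discharge q = 1.20 × 0.016 = 0.01920 m/d
v = Ki/n = 1.20·0.016/0.34 = 0.05647 m/d
L = 1.29 km = 1290 m
t = L / v = 1290 / 0.05647 = 22840 d
   = 22840 / 365 = 62.6 yr

62.6 years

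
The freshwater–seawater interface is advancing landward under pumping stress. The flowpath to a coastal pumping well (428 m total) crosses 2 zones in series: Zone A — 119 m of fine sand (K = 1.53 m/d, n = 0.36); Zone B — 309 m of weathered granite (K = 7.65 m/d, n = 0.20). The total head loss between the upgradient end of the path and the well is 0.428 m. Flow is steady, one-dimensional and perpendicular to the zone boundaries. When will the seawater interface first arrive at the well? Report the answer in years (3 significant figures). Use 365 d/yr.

79.2 years

Continuity: the same q passes through each zone, so ΔH = q·Σ(L_j/K_j) — the zones act as resistances in series.
Σ(L/K) = 119/1.53 + 309/7.65 = 77.78 + 40.39 = 118.2 d
q = ΔH / Σ(L/K) = 0.428 / 118.2 = 0.003622 m/d (same in every zone)
Zone A: v = q/n = 0.003622/0.36 = 0.01006 m/d → t_A = 119/0.01006 = 11830 d
Zone B: v = q/n = 0.003622/0.20 = 0.01811 m/d → t_B = 309/0.01811 = 17060 d
Total t = 11830 + 17060 = 28890 d
   = 28890 / 365 = 79.2 yr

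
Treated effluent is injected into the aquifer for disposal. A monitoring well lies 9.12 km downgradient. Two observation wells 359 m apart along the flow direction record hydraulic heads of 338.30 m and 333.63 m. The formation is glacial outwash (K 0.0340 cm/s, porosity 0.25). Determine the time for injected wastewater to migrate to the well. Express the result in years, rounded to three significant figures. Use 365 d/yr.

16.3 years

Hydraulic gradient i = (338.30 − 333.63) / 359 = 4.67 / 359 = 0.01301
K = 0.0340 cm/s × 864 = 29.38 m/d
q = Ki = 29.38 × 0.01301 = 0.3821 m/d
v_s = q/n_e = 0.3821/0.25 = 1.529 m/d
L = 9.12 km = 9120 m
t = L / v = 9120 / 1.529 = 5967 d
   = 5967 / 365 = 16.3 yr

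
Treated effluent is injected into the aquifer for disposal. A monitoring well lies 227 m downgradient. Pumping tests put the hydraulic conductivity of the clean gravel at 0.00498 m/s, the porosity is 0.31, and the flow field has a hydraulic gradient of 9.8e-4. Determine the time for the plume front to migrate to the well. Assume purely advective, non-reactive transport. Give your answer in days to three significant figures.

K = 0.00498 m/s × 86400 s/d = 430.3 m/d
Specific discharge q = 430.3 × 9.8e-4 = 0.4217 m/d
v_s = q/n_e = 0.4217/0.31 = 1.360 m/d
t = L / v = 227 / 1.360 = 166.9 d

167 days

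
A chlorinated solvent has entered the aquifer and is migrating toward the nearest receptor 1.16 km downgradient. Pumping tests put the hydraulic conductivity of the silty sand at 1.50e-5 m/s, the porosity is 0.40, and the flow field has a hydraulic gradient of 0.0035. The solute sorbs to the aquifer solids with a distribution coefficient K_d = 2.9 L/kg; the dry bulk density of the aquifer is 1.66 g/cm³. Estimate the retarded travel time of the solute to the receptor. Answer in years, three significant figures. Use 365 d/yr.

3650 years

K = 1.50e-5 m/s × 86400 s/d = 1.296 m/d
Darcy flux q = K·i = 1.296 × 0.0035 = 0.004536 m/d
Seepage velocity v = q / n = 0.004536 / 0.40 = 0.01134 m/d
Retardation R = 1 + ρ_b·K_d/n = 1 + 1.66×2.9/0.40 = 13.04
Contaminant velocity v_c = v/R = 0.01134/13.04 = 8.700e-4 m/d
L = 1.16 km = 1160 m
t = L/v_c = 1160/8.700e-4 = 1.333e6 d
   = 1.333e6/365 = 3650 yr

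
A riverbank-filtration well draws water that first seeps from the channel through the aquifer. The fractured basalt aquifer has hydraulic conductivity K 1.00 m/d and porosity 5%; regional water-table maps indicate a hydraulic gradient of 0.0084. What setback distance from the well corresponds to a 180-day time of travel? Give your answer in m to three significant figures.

30.2 m

Darcy flux q = K·i = 1.00 × 0.0084 = 0.008400 m/d
Average linear velocity = 0.008400 / 0.05 = 0.1680 m/d
L = v × T = 0.1680 × 180 = 30.24 m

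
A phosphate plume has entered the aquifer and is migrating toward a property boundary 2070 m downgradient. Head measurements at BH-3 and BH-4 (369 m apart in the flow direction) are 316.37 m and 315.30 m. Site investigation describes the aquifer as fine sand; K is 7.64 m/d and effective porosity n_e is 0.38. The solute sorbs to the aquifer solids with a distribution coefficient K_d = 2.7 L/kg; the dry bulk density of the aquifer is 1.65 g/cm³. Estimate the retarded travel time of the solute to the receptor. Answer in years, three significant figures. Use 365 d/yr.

1240 years

Hydraulic gradient i = (316.37 − 315.30) / 369 = 1.07 / 369 = 0.002900
Darcy flux q = K·i = 7.64 × 0.002900 = 0.02215 m/d
v = Ki/n = 7.64·0.002900/0.38 = 0.05830 m/d
Retardation R = 1 + ρ_b·K_d/n = 1 + 1.65×2.7/0.38 = 12.72
Contaminant velocity v_c = v/R = 0.05830/12.72 = 0.004582 m/d
t = L/v_c = 2070/0.004582 = 451800 d
   = 451800/365 = 1240 yr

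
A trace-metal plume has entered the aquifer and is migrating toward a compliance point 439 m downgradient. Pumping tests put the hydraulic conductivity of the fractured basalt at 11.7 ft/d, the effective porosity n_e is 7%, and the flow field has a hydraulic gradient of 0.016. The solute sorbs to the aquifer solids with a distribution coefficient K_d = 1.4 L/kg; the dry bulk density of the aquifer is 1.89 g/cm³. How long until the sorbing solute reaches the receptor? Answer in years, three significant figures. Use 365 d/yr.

57.3 years

K = 11.7 ft/d × 0.3048 = 3.566 m/d
Darcy flux q = K·i = 3.566 × 0.016 = 0.05706 m/d
v = Ki/n = 3.566·0.016/0.07 = 0.8151 m/d
Retardation R = 1 + ρ_b·K_d/n = 1 + 1.89×1.4/0.07 = 38.80
Contaminant velocity v_c = v/R = 0.8151/38.80 = 0.02101 m/d
t = L/v_c = 439/0.02101 = 20900 d
   = 20900/365 = 57.3 yr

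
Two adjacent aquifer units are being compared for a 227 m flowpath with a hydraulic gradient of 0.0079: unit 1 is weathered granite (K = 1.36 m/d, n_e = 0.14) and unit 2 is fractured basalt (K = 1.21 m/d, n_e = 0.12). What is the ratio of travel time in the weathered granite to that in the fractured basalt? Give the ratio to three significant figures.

1.04

Unit 1 (weathered granite): v = 1.36×0.0079/0.14 = 0.07674 m/d, t = 227/0.07674 = 2958 d
Unit 2 (fractured basalt): v = 1.21×0.0079/0.12 = 0.07966 m/d, t = 227/0.07966 = 2850 d
t(weathered granite) / t(fractured basalt) = 2958/2850 = 1.04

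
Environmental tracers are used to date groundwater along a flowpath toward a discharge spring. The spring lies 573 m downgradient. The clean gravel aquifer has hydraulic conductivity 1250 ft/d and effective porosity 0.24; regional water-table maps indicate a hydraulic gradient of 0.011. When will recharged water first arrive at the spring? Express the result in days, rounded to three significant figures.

32.8 days

K = 1250 ft/d × 0.3048 = 381.0 m/d
Darcy flux q = K·i = 381.0 × 0.011 = 4.191 m/d
v = Ki/n = 381.0·0.011/0.24 = 17.46 m/d
t = L / v = 573 / 17.46 = 32.81 d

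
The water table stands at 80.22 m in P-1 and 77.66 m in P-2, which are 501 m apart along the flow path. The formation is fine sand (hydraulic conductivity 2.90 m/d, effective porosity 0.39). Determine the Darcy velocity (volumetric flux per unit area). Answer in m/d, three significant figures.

0.0148 m/d

Hydraulic gradient i = (80.22 − 77.66) / 501 = 2.56 / 501 = 0.005110
Darcy flux q = K·i = 2.90 × 0.005110 = 0.01482 m/d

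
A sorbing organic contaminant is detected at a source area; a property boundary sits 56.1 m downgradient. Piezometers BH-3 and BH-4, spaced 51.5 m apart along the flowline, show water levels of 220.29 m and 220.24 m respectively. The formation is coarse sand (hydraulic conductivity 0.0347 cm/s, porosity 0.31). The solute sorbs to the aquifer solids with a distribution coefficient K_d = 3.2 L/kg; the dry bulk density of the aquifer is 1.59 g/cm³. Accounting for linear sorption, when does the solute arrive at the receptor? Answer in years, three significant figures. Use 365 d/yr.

28.5 years

Hydraulic gradient i = (220.29 − 220.24) / 51.5 = 0.05 / 51.5 = 9.709e-4
K = 0.0347 cm/s × 864 = 29.98 m/d
Darcy flux q = K·i = 29.98 × 9.709e-4 = 0.02911 m/d
Seepage velocity v = q / n = 0.02911 / 0.31 = 0.09390 m/d
Retardation R = 1 + ρ_b·K_d/n = 1 + 1.59×3.2/0.31 = 17.41
Contaminant velocity v_c = v/R = 0.09390/17.41 = 0.005392 m/d
t = L/v_c = 56.1/0.005392 = 10400 d
   = 10400/365 = 28.5 yr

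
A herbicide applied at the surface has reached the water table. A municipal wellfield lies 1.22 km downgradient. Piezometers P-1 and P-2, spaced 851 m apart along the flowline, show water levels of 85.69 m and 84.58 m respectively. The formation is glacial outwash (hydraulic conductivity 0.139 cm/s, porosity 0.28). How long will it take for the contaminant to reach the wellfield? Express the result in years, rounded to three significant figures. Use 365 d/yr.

5.97 years

Hydraulic gradient i = (85.69 − 84.58) / 851 = 1.11 / 851 = 0.001304
K = 0.139 cm/s × 864 = 120.1 m/d
q = Ki = 120.1 × 0.001304 = 0.1566 m/d
Seepage velocity v = q / n = 0.1566 / 0.28 = 0.5595 m/d
L = 1.22 km = 1220 m
t = L / v = 1220 / 0.5595 = 2181 d
   = 2181 / 365 = 5.97 yr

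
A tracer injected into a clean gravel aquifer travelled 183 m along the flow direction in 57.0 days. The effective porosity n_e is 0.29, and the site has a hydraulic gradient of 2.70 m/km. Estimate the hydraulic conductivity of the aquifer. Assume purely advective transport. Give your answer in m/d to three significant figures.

v = L / t = 183 / 57.0 = 3.211 m/d
K = v · n / i = 3.211 × 0.29 / 0.0027 = 345 m/d

345 m/d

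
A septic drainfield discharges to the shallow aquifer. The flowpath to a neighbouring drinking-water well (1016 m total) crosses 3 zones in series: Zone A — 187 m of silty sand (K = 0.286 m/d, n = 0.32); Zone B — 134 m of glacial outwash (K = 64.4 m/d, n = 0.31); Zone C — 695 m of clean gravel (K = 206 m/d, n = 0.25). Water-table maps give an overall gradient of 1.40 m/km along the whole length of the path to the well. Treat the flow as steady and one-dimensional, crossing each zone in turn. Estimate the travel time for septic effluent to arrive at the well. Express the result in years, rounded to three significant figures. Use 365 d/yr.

Steady 1-D flow in series ⇒ the Darcy flux q is identical in every zone and the zone head losses add (resistances L/K in series).
Σ(L/K) = 187/0.286 + 134/64.4 + 695/206 = 653.8 + 2.081 + 3.374 = 659.3 d
K_eq = L_total / Σ(L/K) = 1016 / 659.3 = 1.541 m/d
q = K_eq · i = 1.541 × 0.0014 = 0.002157 m/d (same in every zone)
Zone A: v = q/n = 0.002157/0.32 = 0.006742 m/d → t_A = 187/0.006742 = 27740 d
Zone B: v = q/n = 0.002157/0.31 = 0.006959 m/d → t_B = 134/0.006959 = 19250 d
Zone C: v = q/n = 0.002157/0.25 = 0.008630 m/d → t_C = 695/0.008630 = 80540 d
Total t = 27740 + 19250 + 80540 = 127500 d
   = 127500 / 365 = 349 yr

349 years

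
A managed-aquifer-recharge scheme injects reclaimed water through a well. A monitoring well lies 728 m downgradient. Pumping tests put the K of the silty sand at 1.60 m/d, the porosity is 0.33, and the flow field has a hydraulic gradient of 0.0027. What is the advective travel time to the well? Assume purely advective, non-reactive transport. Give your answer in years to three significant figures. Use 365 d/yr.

152 years

Specific discharge q = 1.60 × 0.0027 = 0.004320 m/d
Average linear velocity = 0.004320 / 0.33 = 0.01309 m/d
t = L / v = 728 / 0.01309 = 55610 d
   = 55610 / 365 = 152 yr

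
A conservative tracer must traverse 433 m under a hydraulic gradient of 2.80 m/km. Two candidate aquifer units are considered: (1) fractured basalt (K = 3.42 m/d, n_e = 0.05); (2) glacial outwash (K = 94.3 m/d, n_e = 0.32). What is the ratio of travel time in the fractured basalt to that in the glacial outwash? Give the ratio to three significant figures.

Unit 1 (fractured basalt): v = 3.42×0.0028/0.05 = 0.1915 m/d, t = 433/0.1915 = 2261 d
Unit 2 (glacial outwash): v = 94.3×0.0028/0.32 = 0.8251 m/d, t = 433/0.8251 = 524.8 d
t(fractured basalt) / t(glacial outwash) = 2261/524.8 = 4.31

4.31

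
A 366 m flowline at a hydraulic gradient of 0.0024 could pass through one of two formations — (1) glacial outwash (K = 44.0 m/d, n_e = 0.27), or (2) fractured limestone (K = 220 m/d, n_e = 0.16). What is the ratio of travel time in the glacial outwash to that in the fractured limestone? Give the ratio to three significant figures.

Unit 1 (glacial outwash): v = 44.0×0.0024/0.27 = 0.3911 m/d, t = 366/0.3911 = 935.8 d
Unit 2 (fractured limestone): v = 220×0.0024/0.16 = 3.300 m/d, t = 366/3.300 = 110.9 d
t(glacial outwash) / t(fractured limestone) = 935.8/110.9 = 8.44

8.44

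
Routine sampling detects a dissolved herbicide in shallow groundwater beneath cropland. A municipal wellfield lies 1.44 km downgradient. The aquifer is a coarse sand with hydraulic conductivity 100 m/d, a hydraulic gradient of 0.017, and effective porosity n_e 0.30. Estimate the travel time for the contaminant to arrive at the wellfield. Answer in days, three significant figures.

254 days

Darcy flux q = K·i = 100 × 0.017 = 1.700 m/d
v_s = q/n_e = 1.700/0.30 = 5.667 m/d
L = 1.44 km = 1440 m
t = L / v = 1440 / 5.667 = 254.1 d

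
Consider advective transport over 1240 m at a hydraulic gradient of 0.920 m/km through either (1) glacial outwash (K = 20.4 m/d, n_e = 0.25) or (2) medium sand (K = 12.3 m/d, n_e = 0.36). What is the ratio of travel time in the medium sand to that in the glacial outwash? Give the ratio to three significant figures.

Unit 1 (glacial outwash): v = 20.4×9.2e-4/0.25 = 0.07507 m/d, t = 1240/0.07507 = 16520 d
Unit 2 (medium sand): v = 12.3×9.2e-4/0.36 = 0.03143 m/d, t = 1240/0.03143 = 39450 d
t(medium sand) / t(glacial outwash) = 39450/16520 = 2.39

2.39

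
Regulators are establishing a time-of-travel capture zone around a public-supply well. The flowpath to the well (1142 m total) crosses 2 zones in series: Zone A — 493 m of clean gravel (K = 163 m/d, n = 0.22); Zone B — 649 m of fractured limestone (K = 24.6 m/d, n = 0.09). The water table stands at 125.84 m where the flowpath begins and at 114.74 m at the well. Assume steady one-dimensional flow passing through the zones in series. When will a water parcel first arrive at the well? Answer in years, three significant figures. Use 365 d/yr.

1.21 years

Total head drop ΔH = 125.84 − 114.74 = 11.10 m
Continuity: the same q passes through each zone, so ΔH = q·Σ(L_j/K_j) — the zones act as resistances in series.
Σ(L/K) = 493/163 + 649/24.6 = 3.025 + 26.38 = 29.41 d
q = ΔH / Σ(L/K) = 11.10 / 29.41 = 0.3775 m/d (same in every zone)
Zone A: v = q/n = 0.3775/0.22 = 1.716 m/d → t_A = 493/1.716 = 287.3 d
Zone B: v = q/n = 0.3775/0.09 = 4.194 m/d → t_B = 649/4.194 = 154.7 d
Total t = 287.3 + 154.7 = 442.1 d
   = 442.1 / 365 = 1.21 yr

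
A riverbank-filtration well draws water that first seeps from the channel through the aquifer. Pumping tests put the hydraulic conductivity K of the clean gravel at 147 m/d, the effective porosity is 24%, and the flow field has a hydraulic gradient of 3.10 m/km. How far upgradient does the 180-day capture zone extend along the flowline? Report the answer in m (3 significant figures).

342 m

Darcy flux q = K·i = 147 × 0.0031 = 0.4557 m/d
Average linear velocity = 0.4557 / 0.24 = 1.899 m/d
L = v × T = 1.899 × 180 = 341.8 m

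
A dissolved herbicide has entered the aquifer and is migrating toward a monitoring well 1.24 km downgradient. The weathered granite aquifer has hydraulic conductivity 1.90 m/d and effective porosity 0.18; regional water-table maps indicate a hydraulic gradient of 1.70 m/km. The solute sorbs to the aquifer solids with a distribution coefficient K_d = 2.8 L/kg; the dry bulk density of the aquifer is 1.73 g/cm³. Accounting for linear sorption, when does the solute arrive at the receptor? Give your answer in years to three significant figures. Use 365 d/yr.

5280 years

Specific discharge q = 1.90 × 0.0017 = 0.003230 m/d
v = Ki/n = 1.90·0.0017/0.18 = 0.01794 m/d
Retardation R = 1 + ρ_b·K_d/n = 1 + 1.73×2.8/0.18 = 27.91
Contaminant velocity v_c = v/R = 0.01794/27.91 = 6.429e-4 m/d
L = 1.24 km = 1240 m
t = L/v_c = 1240/6.429e-4 = 1.929e6 d
   = 1.929e6/365 = 5280 yr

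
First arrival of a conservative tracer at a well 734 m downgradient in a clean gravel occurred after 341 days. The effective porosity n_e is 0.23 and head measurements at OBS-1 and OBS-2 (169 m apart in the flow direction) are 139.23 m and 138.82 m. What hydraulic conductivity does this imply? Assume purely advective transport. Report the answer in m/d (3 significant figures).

204 m/d

Hydraulic gradient i = (139.23 − 138.82) / 169 = 0.41 / 169 = 0.002426
v = L / t = 734 / 341 = 2.152 m/d
K = v · n / i = 2.152 × 0.23 / 0.002426 = 204 m/d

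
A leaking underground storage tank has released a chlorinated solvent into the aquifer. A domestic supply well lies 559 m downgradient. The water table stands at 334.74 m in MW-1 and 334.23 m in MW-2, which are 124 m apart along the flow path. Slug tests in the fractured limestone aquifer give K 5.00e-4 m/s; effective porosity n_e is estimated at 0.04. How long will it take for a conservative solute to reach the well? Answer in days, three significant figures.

126 days

Hydraulic gradient i = (334.74 − 334.23) / 124 = 0.51 / 124 = 0.004113
K = 5.00e-4 m/s × 86400 s/d = 43.20 m/d
Darcy flux q = K·i = 43.20 × 0.004113 = 0.1777 m/d
v_s = q/n_e = 0.1777/0.04 = 4.442 m/d
t = L / v = 559 / 4.442 = 125.8 d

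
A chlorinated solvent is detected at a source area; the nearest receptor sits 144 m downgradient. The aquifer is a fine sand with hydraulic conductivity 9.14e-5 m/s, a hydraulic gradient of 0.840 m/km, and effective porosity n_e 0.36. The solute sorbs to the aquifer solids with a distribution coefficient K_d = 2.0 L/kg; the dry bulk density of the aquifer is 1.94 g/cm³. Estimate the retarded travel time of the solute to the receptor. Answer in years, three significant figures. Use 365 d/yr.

K = 9.14e-5 m/s × 86400 s/d = 7.897 m/d
q = Ki = 7.897 × 8.4e-4 = 0.006633 m/d
v_s = q/n_e = 0.006633/0.36 = 0.01843 m/d
Retardation R = 1 + ρ_b·K_d/n = 1 + 1.94×2.0/0.36 = 11.78
Contaminant velocity v_c = v/R = 0.01843/11.78 = 0.001564 m/d
t = L/v_c = 144/0.001564 = 92040 d
   = 92040/365 = 252 yr

252 years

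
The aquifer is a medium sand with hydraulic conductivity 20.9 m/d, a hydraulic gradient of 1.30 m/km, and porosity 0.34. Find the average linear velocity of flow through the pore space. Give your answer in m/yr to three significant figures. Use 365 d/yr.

Darcy flux q = K·i = 20.9 × 0.0013 = 0.02717 m/d
v_s = q/n_e = 0.02717/0.34 = 0.07991 m/d
   = 0.07991 × 365 = 29.2 m/yr

29.2 m/yr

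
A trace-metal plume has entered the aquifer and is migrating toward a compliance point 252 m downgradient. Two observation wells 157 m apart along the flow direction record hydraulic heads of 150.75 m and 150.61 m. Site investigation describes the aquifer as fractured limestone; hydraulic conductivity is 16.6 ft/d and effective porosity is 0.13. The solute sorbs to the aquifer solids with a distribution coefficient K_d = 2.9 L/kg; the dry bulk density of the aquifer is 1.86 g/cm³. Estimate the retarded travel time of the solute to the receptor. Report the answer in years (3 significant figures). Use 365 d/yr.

Hydraulic gradient i = (150.75 − 150.61) / 157 = 0.14 / 157 = 8.917e-4
K = 16.6 ft/d × 0.3048 = 5.060 m/d
Specific discharge q = 5.060 × 8.917e-4 = 0.004512 m/d
Seepage velocity v = q / n = 0.004512 / 0.13 = 0.03471 m/d
Retardation R = 1 + ρ_b·K_d/n = 1 + 1.86×2.9/0.13 = 42.49
Contaminant velocity v_c = v/R = 0.03471/42.49 = 8.168e-4 m/d
t = L/v_c = 252/8.168e-4 = 308500 d
   = 308500/365 = 845 yr

845 years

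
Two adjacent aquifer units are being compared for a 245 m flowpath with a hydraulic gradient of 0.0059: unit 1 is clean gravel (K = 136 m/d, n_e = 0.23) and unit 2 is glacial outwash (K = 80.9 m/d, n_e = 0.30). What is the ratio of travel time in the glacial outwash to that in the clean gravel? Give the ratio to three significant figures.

2.19

Unit 1 (clean gravel): v = 136×0.0059/0.23 = 3.489 m/d, t = 245/3.489 = 70.23 d
Unit 2 (glacial outwash): v = 80.9×0.0059/0.30 = 1.591 m/d, t = 245/1.591 = 154.0 d
t(glacial outwash) / t(clean gravel) = 154.0/70.23 = 2.19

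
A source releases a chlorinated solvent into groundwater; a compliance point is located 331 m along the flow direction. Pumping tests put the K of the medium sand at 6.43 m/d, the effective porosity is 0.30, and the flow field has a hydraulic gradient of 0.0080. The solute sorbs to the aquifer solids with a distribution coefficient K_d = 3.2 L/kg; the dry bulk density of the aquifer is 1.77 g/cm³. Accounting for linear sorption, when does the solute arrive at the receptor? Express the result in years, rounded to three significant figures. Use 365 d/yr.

105 years

Darcy flux q = K·i = 6.43 × 0.0080 = 0.05144 m/d
Seepage velocity v = q / n = 0.05144 / 0.30 = 0.1715 m/d
Retardation R = 1 + ρ_b·K_d/n = 1 + 1.77×3.2/0.30 = 19.88
Contaminant velocity v_c = v/R = 0.1715/19.88 = 0.008625 m/d
t = L/v_c = 331/0.008625 = 38380 d
   = 38380/365 = 105 yr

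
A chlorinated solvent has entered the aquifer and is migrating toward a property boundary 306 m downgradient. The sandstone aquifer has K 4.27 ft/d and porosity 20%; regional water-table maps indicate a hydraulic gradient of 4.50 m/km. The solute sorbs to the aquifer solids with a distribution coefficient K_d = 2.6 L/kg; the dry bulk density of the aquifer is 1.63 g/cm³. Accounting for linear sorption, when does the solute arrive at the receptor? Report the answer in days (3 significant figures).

232000 days

K = 4.27 ft/d × 0.3048 = 1.301 m/d
Darcy flux q = K·i = 1.301 × 0.0045 = 0.005857 m/d
v = Ki/n = 1.301·0.0045/0.20 = 0.02928 m/d
Retardation R = 1 + ρ_b·K_d/n = 1 + 1.63×2.6/0.20 = 22.19
Contaminant velocity v_c = v/R = 0.02928/22.19 = 0.001320 m/d
t = L/v_c = 306/0.001320 = 231900 d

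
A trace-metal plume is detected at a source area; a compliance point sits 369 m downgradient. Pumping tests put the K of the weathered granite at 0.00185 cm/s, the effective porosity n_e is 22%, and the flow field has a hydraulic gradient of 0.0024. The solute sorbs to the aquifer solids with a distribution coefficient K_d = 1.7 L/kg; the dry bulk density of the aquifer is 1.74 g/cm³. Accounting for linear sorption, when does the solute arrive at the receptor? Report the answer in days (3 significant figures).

306000 days

K = 0.00185 cm/s × 864 = 1.598 m/d
Darcy flux q = K·i = 1.598 × 0.0024 = 0.003836 m/d
Seepage velocity v = q / n = 0.003836 / 0.22 = 0.01744 m/d
Retardation R = 1 + ρ_b·K_d/n = 1 + 1.74×1.7/0.22 = 14.45
Contaminant velocity v_c = v/R = 0.01744/14.45 = 0.001207 m/d
t = L/v_c = 369/0.001207 = 305700 d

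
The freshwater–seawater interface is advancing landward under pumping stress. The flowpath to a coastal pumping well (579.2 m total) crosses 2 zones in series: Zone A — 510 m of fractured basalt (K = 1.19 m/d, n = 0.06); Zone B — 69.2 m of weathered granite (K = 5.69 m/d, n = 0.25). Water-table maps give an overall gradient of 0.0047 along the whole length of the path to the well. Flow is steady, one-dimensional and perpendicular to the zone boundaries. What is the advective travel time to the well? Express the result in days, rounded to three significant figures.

Steady 1-D flow in series ⇒ the Darcy flux q is identical in every zone and the zone head losses add (resistances L/K in series).
Σ(L/K) = 510/1.19 + 69.2/5.69 = 428.6 + 12.16 = 440.7 d
K_eq = L_total / Σ(L/K) = 579.2 / 440.7 = 1.314 m/d
q = K_eq · i = 1.314 × 0.0047 = 0.006177 m/d (same in every zone)
Zone A: v = q/n = 0.006177/0.06 = 0.1029 m/d → t_A = 510/0.1029 = 4954 d
Zone B: v = q/n = 0.006177/0.25 = 0.02471 m/d → t_B = 69.2/0.02471 = 2801 d
Total t = 4954 + 2801 = 7755 d

7760 days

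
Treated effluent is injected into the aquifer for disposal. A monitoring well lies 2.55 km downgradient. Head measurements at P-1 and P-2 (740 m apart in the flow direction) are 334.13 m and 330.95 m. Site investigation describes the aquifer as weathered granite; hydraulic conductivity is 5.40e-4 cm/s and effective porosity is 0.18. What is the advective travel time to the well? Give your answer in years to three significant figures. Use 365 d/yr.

627 years

Hydraulic gradient i = (334.13 − 330.95) / 740 = 3.18 / 740 = 0.004297
K = 5.40e-4 cm/s × 864 = 0.4666 m/d
Specific discharge q = 0.4666 × 0.004297 = 0.002005 m/d
Average linear velocity = 0.002005 / 0.18 = 0.01114 m/d
L = 2.55 km = 2550 m
t = L / v = 2550 / 0.01114 = 228900 d
   = 228900 / 365 = 627 yr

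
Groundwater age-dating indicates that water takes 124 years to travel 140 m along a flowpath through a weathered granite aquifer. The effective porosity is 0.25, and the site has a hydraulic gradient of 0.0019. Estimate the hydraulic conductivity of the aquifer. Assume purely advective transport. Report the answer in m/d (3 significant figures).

0.407 m/d

t = 124 years = 45260 d
v = L / t = 140 / 45260 = 0.003093 m/d
K = v · n / i = 0.003093 × 0.25 / 0.0019 = 0.407 m/d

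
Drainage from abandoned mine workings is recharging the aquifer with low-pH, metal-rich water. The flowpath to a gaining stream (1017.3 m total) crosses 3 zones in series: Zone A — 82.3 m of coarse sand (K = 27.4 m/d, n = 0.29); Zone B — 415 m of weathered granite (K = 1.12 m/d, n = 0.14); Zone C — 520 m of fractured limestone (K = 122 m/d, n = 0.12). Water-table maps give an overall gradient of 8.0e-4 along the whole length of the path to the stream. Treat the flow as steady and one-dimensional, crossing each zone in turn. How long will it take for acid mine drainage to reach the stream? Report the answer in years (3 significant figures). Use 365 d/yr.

184 years

Continuity: the same q passes through each zone, so ΔH = q·Σ(L_j/K_j) — the zones act as resistances in series.
Σ(L/K) = 82.3/27.4 + 415/1.12 + 520/122 = 3.004 + 370.5 + 4.262 = 377.8 d
K_eq = L_total / Σ(L/K) = 1017.3 / 377.8 = 2.693 m/d
q = K_eq · i = 2.693 × 8.0e-4 = 0.002154 m/d (same in every zone)
Zone A: v = q/n = 0.002154/0.29 = 0.007428 m/d → t_A = 82.3/0.007428 = 11080 d
Zone B: v = q/n = 0.002154/0.14 = 0.01539 m/d → t_B = 415/0.01539 = 26970 d
Zone C: v = q/n = 0.002154/0.12 = 0.01795 m/d → t_C = 520/0.01795 = 28970 d
Total t = 11080 + 26970 + 28970 = 67020 d
   = 67020 / 365 = 184 yr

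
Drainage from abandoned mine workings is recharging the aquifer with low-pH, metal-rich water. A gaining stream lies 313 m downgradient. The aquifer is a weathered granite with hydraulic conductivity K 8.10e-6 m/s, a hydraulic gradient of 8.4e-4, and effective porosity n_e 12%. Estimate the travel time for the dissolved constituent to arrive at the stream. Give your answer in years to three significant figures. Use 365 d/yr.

K = 8.10e-6 m/s × 86400 s/d = 0.6998 m/d
q = Ki = 0.6998 × 8.4e-4 = 5.879e-4 m/d
v = Ki/n = 0.6998·8.4e-4/0.12 = 0.004899 m/d
t = L / v = 313 / 0.004899 = 63890 d
   = 63890 / 365 = 175 yr

175 years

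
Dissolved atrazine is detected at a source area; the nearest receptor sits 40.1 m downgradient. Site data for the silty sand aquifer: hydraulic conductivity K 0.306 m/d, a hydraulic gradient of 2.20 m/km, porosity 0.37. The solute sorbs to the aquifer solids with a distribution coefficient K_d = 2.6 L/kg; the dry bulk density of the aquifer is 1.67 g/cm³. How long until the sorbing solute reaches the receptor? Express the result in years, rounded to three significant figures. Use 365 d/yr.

Specific discharge q = 0.306 × 0.0022 = 6.732e-4 m/d
v = Ki/n = 0.306·0.0022/0.37 = 0.001819 m/d
Retardation R = 1 + ρ_b·K_d/n = 1 + 1.67×2.6/0.37 = 12.74
Contaminant velocity v_c = v/R = 0.001819/12.74 = 1.429e-4 m/d
t = L/v_c = 40.1/1.429e-4 = 280700 d
   = 280700/365 = 769 yr

769 years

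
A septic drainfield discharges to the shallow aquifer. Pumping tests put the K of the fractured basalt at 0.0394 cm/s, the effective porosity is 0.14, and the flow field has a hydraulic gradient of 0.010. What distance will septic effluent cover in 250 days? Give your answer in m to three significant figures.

K = 0.0394 cm/s × 864 = 34.04 m/d
Darcy flux q = K·i = 34.04 × 0.010 = 0.3404 m/d
v_s = q/n_e = 0.3404/0.14 = 2.432 m/d
L = v × T = 2.432 × 250 = 607.9 m

608 m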